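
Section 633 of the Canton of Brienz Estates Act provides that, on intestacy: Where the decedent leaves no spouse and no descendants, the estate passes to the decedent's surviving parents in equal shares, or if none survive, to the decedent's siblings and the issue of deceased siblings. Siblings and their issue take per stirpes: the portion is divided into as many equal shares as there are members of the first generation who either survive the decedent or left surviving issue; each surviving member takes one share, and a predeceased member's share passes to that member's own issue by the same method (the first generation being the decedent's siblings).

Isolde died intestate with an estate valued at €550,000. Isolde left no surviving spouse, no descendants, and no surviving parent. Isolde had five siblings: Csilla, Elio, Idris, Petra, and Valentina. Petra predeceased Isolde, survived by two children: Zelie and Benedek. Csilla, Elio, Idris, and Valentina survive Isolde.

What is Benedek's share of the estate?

The entire €550,000 passes to the siblings and their issue.
That amount (€550,000) is divided into 5 shares of €110,000: Csilla, Elio, Idris, and Valentina each take €110,000; Petra's €110,000 share passes to Petra's issue.
Petra's share (€110,000) is divided into 2 shares of €55,000: Zelie and Benedek each take €55,000.

Benedek receives €55,000.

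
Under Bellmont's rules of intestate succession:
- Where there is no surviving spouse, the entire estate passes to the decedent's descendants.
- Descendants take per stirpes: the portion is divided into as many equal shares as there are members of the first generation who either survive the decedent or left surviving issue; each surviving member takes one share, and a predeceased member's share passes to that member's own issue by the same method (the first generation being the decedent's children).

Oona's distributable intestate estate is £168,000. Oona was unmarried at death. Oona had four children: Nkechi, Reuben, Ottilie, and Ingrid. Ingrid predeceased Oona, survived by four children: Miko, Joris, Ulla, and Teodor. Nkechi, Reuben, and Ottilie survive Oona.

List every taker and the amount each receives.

Nkechi: £42,000; Reuben: £42,000; Ottilie: £42,000; Miko: £10,500; Joris: £10,500; Ulla: £10,500; Teodor: £10,500

The entire £168,000 passes to the descendants.
That amount (£168,000) is divided into 4 shares of £42,000: Nkechi, Reuben, and Ottilie each take £42,000; Ingrid's £42,000 share passes to Ingrid's issue.
Ingrid's share (£42,000) is divided into 4 shares of £10,500: Miko, Joris, Ulla, and Teodor each take £10,500.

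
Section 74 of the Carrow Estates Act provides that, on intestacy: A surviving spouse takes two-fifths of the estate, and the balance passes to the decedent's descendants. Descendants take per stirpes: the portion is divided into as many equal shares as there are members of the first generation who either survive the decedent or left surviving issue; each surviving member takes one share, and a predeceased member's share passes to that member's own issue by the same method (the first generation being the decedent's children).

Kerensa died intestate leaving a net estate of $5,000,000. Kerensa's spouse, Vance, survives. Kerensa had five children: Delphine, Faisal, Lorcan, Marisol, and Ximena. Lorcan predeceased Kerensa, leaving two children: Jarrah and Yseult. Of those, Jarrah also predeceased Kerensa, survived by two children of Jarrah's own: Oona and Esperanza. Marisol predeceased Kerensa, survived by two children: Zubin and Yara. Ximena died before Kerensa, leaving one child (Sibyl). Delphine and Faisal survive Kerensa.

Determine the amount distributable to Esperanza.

Vance takes two-fifths of $5,000,000 = $2,000,000. The remaining $3,000,000 passes to the descendants.
The descendants' portion ($3,000,000) is divided into 5 shares of $600,000: Delphine and Faisal each take $600,000; Lorcan's $600,000 share passes to Lorcan's issue; Marisol's $600,000 share passes to Marisol's issue; Ximena's $600,000 share passes to Ximena's issue.
Lorcan's share ($600,000) is divided into 2 shares of $300,000: Yseult takes $300,000; Jarrah's $300,000 share passes to Jarrah's issue.
Jarrah's share ($300,000) is divided into 2 shares of $150,000: Oona and Esperanza each take $150,000.
Marisol's share ($600,000) is divided into 2 shares of $300,000: Zubin and Yara each take $300,000.
Ximena's share ($600,000) passes entirely to Sibyl.

Esperanza receives $150,000.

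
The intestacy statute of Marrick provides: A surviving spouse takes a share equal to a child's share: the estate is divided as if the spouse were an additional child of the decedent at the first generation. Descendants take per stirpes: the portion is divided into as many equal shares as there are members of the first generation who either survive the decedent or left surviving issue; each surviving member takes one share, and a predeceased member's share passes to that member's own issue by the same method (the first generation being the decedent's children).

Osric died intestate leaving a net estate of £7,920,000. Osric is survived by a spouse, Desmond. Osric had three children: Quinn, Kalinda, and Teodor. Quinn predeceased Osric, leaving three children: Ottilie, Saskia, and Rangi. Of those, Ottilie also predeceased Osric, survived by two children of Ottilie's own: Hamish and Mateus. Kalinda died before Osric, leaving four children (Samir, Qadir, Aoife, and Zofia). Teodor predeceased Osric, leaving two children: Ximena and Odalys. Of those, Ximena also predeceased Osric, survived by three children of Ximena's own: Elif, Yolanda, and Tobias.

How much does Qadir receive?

Qadir receives £495,000.

The spouse counts as an additional share at the children's level, so there are 4 primary shares of £1,980,000. Desmond takes one such share (£1,980,000).
The children's combined portion (£5,940,000) is divided into 3 shares of £1,980,000: Quinn's £1,980,000 share passes to Quinn's issue; Kalinda's £1,980,000 share passes to Kalinda's issue; Teodor's £1,980,000 share passes to Teodor's issue.
Quinn's share (£1,980,000) is divided into 3 shares of £660,000: Saskia and Rangi each take £660,000; Ottilie's £660,000 share passes to Ottilie's issue.
Ottilie's share (£660,000) is divided into 2 shares of £330,000: Hamish and Mateus each take £330,000.
Kalinda's share (£1,980,000) is divided into 4 shares of £495,000: Samir, Qadir, Aoife, and Zofia each take £495,000.
Teodor's share (£1,980,000) is divided into 2 shares of £990,000: Odalys takes £990,000; Ximena's £990,000 share passes to Ximena's issue.
Ximena's share (£990,000) is divided into 3 shares of £330,000: Elif, Yolanda, and Tobias each take £330,000.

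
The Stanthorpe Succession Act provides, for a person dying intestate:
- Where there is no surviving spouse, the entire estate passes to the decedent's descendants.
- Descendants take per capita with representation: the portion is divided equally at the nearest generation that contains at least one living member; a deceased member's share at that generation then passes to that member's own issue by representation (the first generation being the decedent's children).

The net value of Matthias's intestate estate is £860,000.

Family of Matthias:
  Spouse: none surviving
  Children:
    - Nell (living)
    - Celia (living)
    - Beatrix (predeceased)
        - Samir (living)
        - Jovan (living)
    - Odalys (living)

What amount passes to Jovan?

The entire £860,000 passes to the descendants.
That amount (£860,000) is divided into 4 shares of £215,000: Nell, Celia, and Odalys each take £215,000; Beatrix's £215,000 share passes to Beatrix's issue.
Beatrix's share (£215,000) is divided into 2 shares of £107,500: Samir and Jovan each take £107,500.

Jovan receives £107,500.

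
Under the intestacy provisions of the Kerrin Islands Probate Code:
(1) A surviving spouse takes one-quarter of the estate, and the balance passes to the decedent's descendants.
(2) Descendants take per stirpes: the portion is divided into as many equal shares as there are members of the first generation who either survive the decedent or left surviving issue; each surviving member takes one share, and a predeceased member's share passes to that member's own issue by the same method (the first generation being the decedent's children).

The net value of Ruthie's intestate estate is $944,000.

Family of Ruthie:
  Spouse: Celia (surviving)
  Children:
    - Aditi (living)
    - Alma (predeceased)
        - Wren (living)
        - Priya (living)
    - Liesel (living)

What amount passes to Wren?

Celia takes one-quarter of $944,000 = $236,000. The remaining $708,000 passes to the descendants.
The descendants' portion ($708,000) is divided into 3 shares of $236,000: Aditi and Liesel each take $236,000; Alma's $236,000 share passes to Alma's issue.
Alma's share ($236,000) is divided into 2 shares of $118,000: Wren and Priya each take $118,000.

Wren receives $118,000.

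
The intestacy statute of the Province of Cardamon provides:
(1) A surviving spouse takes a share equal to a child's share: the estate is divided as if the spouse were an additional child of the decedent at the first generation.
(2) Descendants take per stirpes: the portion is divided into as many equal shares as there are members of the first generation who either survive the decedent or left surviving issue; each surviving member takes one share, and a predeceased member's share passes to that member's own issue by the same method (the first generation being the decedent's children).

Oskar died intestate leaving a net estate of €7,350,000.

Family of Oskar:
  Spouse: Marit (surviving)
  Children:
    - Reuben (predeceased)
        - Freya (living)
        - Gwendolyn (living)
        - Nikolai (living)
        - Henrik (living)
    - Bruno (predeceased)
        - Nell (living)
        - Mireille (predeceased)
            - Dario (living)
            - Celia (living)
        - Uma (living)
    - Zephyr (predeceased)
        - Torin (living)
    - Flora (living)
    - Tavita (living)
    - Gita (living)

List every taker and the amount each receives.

Marit: €1,050,000; Freya: €262,500; Gwendolyn: €262,500; Nikolai: €262,500; Henrik: €262,500; Nell: €350,000; Dario: €175,000; Celia: €175,000; Uma: €350,000; Torin: €1,050,000; Flora: €1,050,000; Tavita: €1,050,000; Gita: €1,050,000

The spouse counts as an additional share at the children's level, so there are 7 primary shares of €1,050,000. Marit takes one such share (€1,050,000).
The children's combined portion (€6,300,000) is divided into 6 shares of €1,050,000: Flora, Tavita, and Gita each take €1,050,000; Reuben's €1,050,000 share passes to Reuben's issue; Bruno's €1,050,000 share passes to Bruno's issue; Zephyr's €1,050,000 share passes to Zephyr's issue.
Reuben's share (€1,050,000) is divided into 4 shares of €262,500: Freya, Gwendolyn, Nikolai, and Henrik each take €262,500.
Bruno's share (€1,050,000) is divided into 3 shares of €350,000: Nell and Uma each take €350,000; Mireille's €350,000 share passes to Mireille's issue.
Mireille's share (€350,000) is divided into 2 shares of €175,000: Dario and Celia each take €175,000.
Zephyr's share (€1,050,000) passes entirely to Torin.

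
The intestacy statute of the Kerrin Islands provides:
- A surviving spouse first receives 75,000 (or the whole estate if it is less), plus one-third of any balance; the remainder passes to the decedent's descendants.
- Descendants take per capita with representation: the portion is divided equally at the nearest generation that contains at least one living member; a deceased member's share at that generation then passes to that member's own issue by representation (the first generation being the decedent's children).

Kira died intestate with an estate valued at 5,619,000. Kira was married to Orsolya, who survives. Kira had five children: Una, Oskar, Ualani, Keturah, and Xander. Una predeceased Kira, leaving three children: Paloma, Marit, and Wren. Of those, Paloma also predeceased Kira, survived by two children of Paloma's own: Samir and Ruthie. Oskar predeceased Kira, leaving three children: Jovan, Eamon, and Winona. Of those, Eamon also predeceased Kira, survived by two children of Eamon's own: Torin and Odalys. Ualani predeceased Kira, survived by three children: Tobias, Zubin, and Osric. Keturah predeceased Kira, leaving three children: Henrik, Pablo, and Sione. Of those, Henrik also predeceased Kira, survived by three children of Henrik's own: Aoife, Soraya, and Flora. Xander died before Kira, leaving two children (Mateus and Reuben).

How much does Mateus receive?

Orsolya first takes 75,000, leaving a balance of 5,544,000. Orsolya then takes one-third of the balance (1,848,000), for a total of 1,923,000. The remaining 3,696,000 passes to the descendants.
No child survives, so the initial division is made at the grandchildren's generation.
The descendants' portion (3,696,000) is divided into 14 shares of 264,000: Marit, Wren, Jovan, Winona, Tobias, Zubin, Osric, Pablo, Sione, Mateus, and Reuben each take 264,000; Paloma's 264,000 share passes to Paloma's issue; Eamon's 264,000 share passes to Eamon's issue; Henrik's 264,000 share passes to Henrik's issue.
Paloma's share (264,000) is divided into 2 shares of 132,000: Samir and Ruthie each take 132,000.
Eamon's share (264,000) is divided into 2 shares of 132,000: Torin and Odalys each take 132,000.
Henrik's share (264,000) is divided into 3 shares of 88,000: Aoife, Soraya, and Flora each take 88,000.

Mateus receives 264,000.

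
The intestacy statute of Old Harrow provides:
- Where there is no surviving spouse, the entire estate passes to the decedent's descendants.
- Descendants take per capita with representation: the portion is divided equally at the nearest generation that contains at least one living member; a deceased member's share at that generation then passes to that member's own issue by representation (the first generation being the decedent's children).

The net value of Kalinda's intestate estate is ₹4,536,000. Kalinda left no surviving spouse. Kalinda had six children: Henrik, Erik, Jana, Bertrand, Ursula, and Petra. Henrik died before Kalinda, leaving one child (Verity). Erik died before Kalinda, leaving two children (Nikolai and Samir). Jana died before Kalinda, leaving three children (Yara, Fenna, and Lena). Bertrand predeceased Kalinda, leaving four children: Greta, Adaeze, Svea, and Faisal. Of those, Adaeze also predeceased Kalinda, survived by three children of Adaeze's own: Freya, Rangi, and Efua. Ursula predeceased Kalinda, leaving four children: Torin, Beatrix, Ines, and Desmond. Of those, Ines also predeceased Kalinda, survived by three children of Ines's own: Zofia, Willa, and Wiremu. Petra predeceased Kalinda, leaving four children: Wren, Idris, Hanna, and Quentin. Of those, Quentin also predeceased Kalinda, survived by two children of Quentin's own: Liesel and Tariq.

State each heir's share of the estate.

The entire ₹4,536,000 passes to the descendants.
No child survives, so the initial division is made at the grandchildren's generation.
That amount (₹4,536,000) is divided into 18 shares of ₹252,000: Verity, Nikolai, Samir, Yara, Fenna, Lena, Greta, Svea, Faisal, Torin, Beatrix, Desmond, Wren, Idris, and Hanna each take ₹252,000; Adaeze's ₹252,000 share passes to Adaeze's issue; Ines's ₹252,000 share passes to Ines's issue; Quentin's ₹252,000 share passes to Quentin's issue.
Adaeze's share (₹252,000) is divided into 3 shares of ₹84,000: Freya, Rangi, and Efua each take ₹84,000.
Ines's share (₹252,000) is divided into 3 shares of ₹84,000: Zofia, Willa, and Wiremu each take ₹84,000.
Quentin's share (₹252,000) is divided into 2 shares of ₹126,000: Liesel and Tariq each take ₹126,000.

Verity: ₹252,000; Nikolai: ₹252,000; Samir: ₹252,000; Yara: ₹252,000; Fenna: ₹252,000; Lena: ₹252,000; Greta: ₹252,000; Freya: ₹84,000; Rangi: ₹84,000; Efua: ₹84,000; Svea: ₹252,000; Faisal: ₹252,000; Torin: ₹252,000; Beatrix: ₹252,000; Zofia: ₹84,000; Willa: ₹84,000; Wiremu: ₹84,000; Desmond: ₹252,000; Wren: ₹252,000; Idris: ₹252,000; Hanna: ₹252,000; Liesel: ₹126,000; Tariq: ₹126,000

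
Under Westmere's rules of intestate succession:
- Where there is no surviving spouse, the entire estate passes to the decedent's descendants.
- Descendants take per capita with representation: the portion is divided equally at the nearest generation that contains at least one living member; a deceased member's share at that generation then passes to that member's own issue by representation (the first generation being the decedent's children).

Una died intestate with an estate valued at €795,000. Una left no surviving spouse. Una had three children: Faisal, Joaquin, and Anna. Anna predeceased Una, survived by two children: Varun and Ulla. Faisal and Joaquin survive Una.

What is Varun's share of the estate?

The entire €795,000 passes to the descendants.
That amount (€795,000) is divided into 3 shares of €265,000: Faisal and Joaquin each take €265,000; Anna's €265,000 share passes to Anna's issue.
Anna's share (€265,000) is divided into 2 shares of €132,500: Varun and Ulla each take €132,500.

Varun receives €132,500.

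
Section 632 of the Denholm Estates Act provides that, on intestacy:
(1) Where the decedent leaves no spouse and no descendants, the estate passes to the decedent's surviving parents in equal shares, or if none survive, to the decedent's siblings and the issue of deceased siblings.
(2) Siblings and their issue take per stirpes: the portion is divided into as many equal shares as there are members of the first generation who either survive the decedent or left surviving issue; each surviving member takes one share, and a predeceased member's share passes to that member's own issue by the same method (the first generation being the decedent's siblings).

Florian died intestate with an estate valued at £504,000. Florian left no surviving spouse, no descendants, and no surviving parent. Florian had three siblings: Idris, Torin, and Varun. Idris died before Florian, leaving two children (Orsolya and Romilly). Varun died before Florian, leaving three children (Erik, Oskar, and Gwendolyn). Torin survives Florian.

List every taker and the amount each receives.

Orsolya: £84,000; Romilly: £84,000; Torin: £168,000; Erik: £56,000; Oskar: £56,000; Gwendolyn: £56,000

The entire £504,000 passes to the siblings and their issue.
That amount (£504,000) is divided into 3 shares of £168,000: Torin takes £168,000; Idris's £168,000 share passes to Idris's issue; Varun's £168,000 share passes to Varun's issue.
Idris's share (£168,000) is divided into 2 shares of £84,000: Orsolya and Romilly each take £84,000.
Varun's share (£168,000) is divided into 3 shares of £56,000: Erik, Oskar, and Gwendolyn each take £56,000.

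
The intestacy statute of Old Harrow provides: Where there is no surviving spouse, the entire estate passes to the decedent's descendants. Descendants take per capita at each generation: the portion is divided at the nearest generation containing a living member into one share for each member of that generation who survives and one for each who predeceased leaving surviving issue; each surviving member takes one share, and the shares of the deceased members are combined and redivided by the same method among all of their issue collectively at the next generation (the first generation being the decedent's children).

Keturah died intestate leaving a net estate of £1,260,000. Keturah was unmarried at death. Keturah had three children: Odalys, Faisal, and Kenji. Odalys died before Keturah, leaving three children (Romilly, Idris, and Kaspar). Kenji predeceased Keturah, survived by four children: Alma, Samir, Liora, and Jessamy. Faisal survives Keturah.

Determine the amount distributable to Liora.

The entire £1,260,000 passes to the descendants.
That amount (£1,260,000) is divided at the children's generation into 3 shares of £420,000. Faisal takes £420,000. The 2 shares of the deceased (Odalys and Kenji) are combined into a pool of £840,000.
That pool (£840,000) is divided at the grandchildren's generation equally among Romilly, Idris, Kaspar, Alma, Samir, Liora, and Jessamy: £120,000 each.

Liora receives £120,000.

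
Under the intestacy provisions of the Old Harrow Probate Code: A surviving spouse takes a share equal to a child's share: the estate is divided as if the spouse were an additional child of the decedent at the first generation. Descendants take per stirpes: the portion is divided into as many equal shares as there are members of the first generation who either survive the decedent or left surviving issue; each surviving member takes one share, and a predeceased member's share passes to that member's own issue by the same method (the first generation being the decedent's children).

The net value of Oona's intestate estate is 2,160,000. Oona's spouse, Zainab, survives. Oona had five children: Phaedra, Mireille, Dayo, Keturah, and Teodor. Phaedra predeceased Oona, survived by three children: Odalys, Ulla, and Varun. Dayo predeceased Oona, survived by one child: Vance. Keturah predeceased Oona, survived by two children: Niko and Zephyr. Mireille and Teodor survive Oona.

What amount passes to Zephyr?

The spouse counts as an additional share at the children's level, so there are 6 primary shares of 360,000. Zainab takes one such share (360,000).
The children's combined portion (1,800,000) is divided into 5 shares of 360,000: Mireille and Teodor each take 360,000; Phaedra's 360,000 share passes to Phaedra's issue; Dayo's 360,000 share passes to Dayo's issue; Keturah's 360,000 share passes to Keturah's issue.
Phaedra's share (360,000) is divided into 3 shares of 120,000: Odalys, Ulla, and Varun each take 120,000.
Dayo's share (360,000) passes entirely to Vance.
Keturah's share (360,000) is divided into 2 shares of 180,000: Niko and Zephyr each take 180,000.

Zephyr receives 180,000.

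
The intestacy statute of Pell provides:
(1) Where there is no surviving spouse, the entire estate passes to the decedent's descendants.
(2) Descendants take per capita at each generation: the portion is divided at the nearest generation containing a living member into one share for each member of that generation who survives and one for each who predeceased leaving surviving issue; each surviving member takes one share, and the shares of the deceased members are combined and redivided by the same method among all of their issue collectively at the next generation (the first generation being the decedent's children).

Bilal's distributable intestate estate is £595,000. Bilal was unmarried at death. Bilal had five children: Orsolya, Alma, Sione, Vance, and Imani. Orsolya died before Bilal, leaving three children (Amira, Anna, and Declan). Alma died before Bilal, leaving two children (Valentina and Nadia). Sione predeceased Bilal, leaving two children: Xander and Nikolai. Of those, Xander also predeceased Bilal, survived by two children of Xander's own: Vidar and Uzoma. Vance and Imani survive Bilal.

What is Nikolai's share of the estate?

The entire £595,000 passes to the descendants.
That amount (£595,000) is divided at the children's generation into 5 shares of £119,000. Vance and Imani each take £119,000. The 3 shares of the deceased (Orsolya, Alma, and Sione) are combined into a pool of £357,000.
That pool (£357,000) is divided at the grandchildren's generation into 7 shares of £51,000. Amira, Anna, Declan, Valentina, Nadia, and Nikolai each take £51,000. The remaining share for the deceased Xander (£51,000) is carried to the next generation.
That pool (£51,000) is divided at the great-grandchildren's generation equally among Vidar and Uzoma: £25,500 each.

Nikolai receives £51,000.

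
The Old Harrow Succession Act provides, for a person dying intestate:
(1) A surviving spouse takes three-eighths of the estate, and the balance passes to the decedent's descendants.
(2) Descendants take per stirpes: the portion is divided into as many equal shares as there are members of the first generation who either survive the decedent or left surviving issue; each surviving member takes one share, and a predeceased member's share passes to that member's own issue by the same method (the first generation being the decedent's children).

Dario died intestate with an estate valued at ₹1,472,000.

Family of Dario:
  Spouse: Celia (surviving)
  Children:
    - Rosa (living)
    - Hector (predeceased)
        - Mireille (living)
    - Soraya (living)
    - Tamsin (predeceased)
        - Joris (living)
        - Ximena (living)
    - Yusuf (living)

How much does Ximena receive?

Ximena receives ₹92,000.

Celia takes three-eighths of ₹1,472,000 = ₹552,000. The remaining ₹920,000 passes to the descendants.
The descendants' portion (₹920,000) is divided into 5 shares of ₹184,000: Rosa, Soraya, and Yusuf each take ₹184,000; Hector's ₹184,000 share passes to Hector's issue; Tamsin's ₹184,000 share passes to Tamsin's issue.
Hector's share (₹184,000) passes entirely to Mireille.
Tamsin's share (₹184,000) is divided into 2 shares of ₹92,000: Joris and Ximena each take ₹92,000.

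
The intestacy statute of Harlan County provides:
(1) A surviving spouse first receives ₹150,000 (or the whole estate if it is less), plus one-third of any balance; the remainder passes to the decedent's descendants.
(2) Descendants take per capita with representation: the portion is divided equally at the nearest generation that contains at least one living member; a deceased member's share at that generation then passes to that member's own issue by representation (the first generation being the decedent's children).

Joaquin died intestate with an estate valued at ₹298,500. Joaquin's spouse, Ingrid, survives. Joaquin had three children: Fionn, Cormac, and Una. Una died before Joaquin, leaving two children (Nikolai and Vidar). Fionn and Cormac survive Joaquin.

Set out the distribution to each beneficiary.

Ingrid first takes ₹150,000, leaving a balance of ₹148,500. Ingrid then takes one-third of the balance (₹49,500), for a total of ₹199,500. The remaining ₹99,000 passes to the descendants.
The descendants' portion (₹99,000) is divided into 3 shares of ₹33,000: Fionn and Cormac each take ₹33,000; Una's ₹33,000 share passes to Una's issue.
Una's share (₹33,000) is divided into 2 shares of ₹16,500: Nikolai and Vidar each take ₹16,500.

Ingrid: ₹199,500; Fionn: ₹33,000; Cormac: ₹33,000; Nikolai: ₹16,500; Vidar: ₹16,500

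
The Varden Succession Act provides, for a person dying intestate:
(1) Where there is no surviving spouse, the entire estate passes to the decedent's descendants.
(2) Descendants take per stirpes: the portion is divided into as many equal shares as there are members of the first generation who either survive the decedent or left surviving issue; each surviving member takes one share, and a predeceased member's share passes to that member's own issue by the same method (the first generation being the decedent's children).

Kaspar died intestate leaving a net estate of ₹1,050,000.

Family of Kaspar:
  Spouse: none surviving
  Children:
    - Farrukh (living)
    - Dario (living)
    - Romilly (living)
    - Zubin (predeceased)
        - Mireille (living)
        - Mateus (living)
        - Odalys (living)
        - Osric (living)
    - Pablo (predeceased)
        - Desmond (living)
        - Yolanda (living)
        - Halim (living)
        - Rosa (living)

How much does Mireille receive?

The entire ₹1,050,000 passes to the descendants.
That amount (₹1,050,000) is divided into 5 shares of ₹210,000: Farrukh, Dario, and Romilly each take ₹210,000; Zubin's ₹210,000 share passes to Zubin's issue; Pablo's ₹210,000 share passes to Pablo's issue.
Zubin's share (₹210,000) is divided into 4 shares of ₹52,500: Mireille, Mateus, Odalys, and Osric each take ₹52,500.
Pablo's share (₹210,000) is divided into 4 shares of ₹52,500: Desmond, Yolanda, Halim, and Rosa each take ₹52,500.

Mireille receives ₹52,500.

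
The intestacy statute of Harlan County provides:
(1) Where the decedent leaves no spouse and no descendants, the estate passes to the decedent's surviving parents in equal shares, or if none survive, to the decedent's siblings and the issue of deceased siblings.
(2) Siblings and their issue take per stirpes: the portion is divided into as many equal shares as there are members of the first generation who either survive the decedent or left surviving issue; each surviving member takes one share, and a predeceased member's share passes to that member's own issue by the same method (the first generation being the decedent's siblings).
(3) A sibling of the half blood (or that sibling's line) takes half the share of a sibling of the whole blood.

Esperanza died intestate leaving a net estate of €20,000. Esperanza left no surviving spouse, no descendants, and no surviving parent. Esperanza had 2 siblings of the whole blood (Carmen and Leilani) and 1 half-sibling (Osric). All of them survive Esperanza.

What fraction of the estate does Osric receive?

The entire €20,000 passes to the siblings and their issue.
Counting each half-blood sibling's line as half a unit, there are 5/2 units in €20,000, so one unit is €8,000. Whole-blood lines (Carmen and Leilani) take €8,000 each; half-blood lines (Osric) take €4,000 each.

Osric receives 1/5 of the estate.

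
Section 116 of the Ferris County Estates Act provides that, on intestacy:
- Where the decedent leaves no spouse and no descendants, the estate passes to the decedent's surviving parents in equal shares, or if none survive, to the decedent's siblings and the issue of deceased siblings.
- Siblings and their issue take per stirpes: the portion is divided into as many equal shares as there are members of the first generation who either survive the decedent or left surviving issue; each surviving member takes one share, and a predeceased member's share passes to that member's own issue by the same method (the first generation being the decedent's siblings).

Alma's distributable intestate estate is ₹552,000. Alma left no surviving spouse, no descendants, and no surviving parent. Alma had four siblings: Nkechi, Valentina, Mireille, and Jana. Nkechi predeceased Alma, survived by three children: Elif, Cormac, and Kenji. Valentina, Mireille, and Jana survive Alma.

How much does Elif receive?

Elif receives ₹46,000.

The entire ₹552,000 passes to the siblings and their issue.
That amount (₹552,000) is divided into 4 shares of ₹138,000: Valentina, Mireille, and Jana each take ₹138,000; Nkechi's ₹138,000 share passes to Nkechi's issue.
Nkechi's share (₹138,000) is divided into 3 shares of ₹46,000: Elif, Cormac, and Kenji each take ₹46,000.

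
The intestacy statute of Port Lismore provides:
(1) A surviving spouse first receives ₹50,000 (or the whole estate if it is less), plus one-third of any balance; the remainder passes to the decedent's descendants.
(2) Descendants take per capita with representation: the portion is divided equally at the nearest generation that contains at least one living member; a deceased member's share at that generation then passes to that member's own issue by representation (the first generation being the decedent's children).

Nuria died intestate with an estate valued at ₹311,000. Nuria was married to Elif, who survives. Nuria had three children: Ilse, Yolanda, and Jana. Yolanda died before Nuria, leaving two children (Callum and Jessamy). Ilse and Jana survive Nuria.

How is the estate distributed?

Elif first takes ₹50,000, leaving a balance of ₹261,000. Elif then takes one-third of the balance (₹87,000), for a total of ₹137,000. The remaining ₹174,000 passes to the descendants.
The descendants' portion (₹174,000) is divided into 3 shares of ₹58,000: Ilse and Jana each take ₹58,000; Yolanda's ₹58,000 share passes to Yolanda's issue.
Yolanda's share (₹58,000) is divided into 2 shares of ₹29,000: Callum and Jessamy each take ₹29,000.

Elif: ₹137,000; Ilse: ₹58,000; Callum: ₹29,000; Jessamy: ₹29,000; Jana: ₹58,000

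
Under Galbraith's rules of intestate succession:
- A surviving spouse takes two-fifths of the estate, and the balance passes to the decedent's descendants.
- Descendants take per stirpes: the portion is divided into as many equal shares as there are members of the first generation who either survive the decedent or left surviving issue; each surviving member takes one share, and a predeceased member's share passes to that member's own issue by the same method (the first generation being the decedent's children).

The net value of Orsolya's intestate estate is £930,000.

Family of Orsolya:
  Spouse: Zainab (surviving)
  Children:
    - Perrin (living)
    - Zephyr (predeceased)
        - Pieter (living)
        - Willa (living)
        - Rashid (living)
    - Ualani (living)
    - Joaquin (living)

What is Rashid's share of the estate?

Rashid receives £46,500.

Zainab takes two-fifths of £930,000 = £372,000. The remaining £558,000 passes to the descendants.
The descendants' portion (£558,000) is divided into 4 shares of £139,500: Perrin, Ualani, and Joaquin each take £139,500; Zephyr's £139,500 share passes to Zephyr's issue.
Zephyr's share (£139,500) is divided into 3 shares of £46,500: Pieter, Willa, and Rashid each take £46,500.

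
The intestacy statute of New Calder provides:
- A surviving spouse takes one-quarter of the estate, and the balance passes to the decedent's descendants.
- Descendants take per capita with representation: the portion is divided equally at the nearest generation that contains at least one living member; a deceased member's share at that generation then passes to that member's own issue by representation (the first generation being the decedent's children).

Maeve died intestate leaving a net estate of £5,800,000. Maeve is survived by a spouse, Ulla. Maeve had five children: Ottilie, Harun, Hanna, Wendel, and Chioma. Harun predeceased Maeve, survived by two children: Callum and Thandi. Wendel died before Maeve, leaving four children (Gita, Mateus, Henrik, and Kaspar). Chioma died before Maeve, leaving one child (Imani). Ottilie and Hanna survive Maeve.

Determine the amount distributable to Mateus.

Mateus receives £217,500.

Ulla takes one-quarter of £5,800,000 = £1,450,000. The remaining £4,350,000 passes to the descendants.
The descendants' portion (£4,350,000) is divided into 5 shares of £870,000: Ottilie and Hanna each take £870,000; Harun's £870,000 share passes to Harun's issue; Wendel's £870,000 share passes to Wendel's issue; Chioma's £870,000 share passes to Chioma's issue.
Harun's share (£870,000) is divided into 2 shares of £435,000: Callum and Thandi each take £435,000.
Wendel's share (£870,000) is divided into 4 shares of £217,500: Gita, Mateus, Henrik, and Kaspar each take £217,500.
Chioma's share (£870,000) passes entirely to Imani.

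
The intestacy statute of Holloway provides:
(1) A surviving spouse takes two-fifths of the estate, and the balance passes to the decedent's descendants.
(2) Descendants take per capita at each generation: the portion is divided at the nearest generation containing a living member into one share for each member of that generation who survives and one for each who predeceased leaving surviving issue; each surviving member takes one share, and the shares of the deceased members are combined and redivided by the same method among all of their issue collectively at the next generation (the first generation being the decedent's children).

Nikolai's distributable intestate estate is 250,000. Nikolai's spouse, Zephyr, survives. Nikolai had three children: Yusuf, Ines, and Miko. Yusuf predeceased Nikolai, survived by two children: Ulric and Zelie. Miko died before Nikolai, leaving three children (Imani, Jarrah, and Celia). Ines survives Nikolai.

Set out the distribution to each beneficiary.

Zephyr takes two-fifths of 250,000 = 100,000. The remaining 150,000 passes to the descendants.
The descendants' portion (150,000) is divided at the children's generation into 3 shares of 50,000. Ines takes 50,000. The 2 shares of the deceased (Yusuf and Miko) are combined into a pool of 100,000.
That pool (100,000) is divided at the grandchildren's generation equally among Ulric, Zelie, Imani, Jarrah, and Celia: 20,000 each.

Zephyr: 100,000; Ulric: 20,000; Zelie: 20,000; Ines: 50,000; Imani: 20,000; Jarrah: 20,000; Celia: 20,000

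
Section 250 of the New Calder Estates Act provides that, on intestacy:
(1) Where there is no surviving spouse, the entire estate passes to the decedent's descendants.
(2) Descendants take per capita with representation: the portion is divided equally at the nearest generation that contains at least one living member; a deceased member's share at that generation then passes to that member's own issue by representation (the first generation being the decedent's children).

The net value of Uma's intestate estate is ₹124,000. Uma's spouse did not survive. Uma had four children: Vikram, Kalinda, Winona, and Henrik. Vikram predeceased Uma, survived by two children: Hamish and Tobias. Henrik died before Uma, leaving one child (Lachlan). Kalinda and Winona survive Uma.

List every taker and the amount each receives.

Hamish: ₹15,500; Tobias: ₹15,500; Kalinda: ₹31,000; Winona: ₹31,000; Lachlan: ₹31,000

The entire ₹124,000 passes to the descendants.
That amount (₹124,000) is divided into 4 shares of ₹31,000: Kalinda and Winona each take ₹31,000; Vikram's ₹31,000 share passes to Vikram's issue; Henrik's ₹31,000 share passes to Henrik's issue.
Vikram's share (₹31,000) is divided into 2 shares of ₹15,500: Hamish and Tobias each take ₹15,500.
Henrik's share (₹31,000) passes entirely to Lachlan.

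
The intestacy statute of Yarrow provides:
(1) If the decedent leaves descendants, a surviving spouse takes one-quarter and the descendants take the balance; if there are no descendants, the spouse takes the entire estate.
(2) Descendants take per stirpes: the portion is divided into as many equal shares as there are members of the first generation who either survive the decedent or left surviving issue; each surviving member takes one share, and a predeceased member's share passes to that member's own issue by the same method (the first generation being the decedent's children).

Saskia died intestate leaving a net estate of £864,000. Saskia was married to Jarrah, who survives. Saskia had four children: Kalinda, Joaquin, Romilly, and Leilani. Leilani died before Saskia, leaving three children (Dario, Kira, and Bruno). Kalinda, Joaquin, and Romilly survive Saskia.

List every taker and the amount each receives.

Jarrah: £216,000; Kalinda: £162,000; Joaquin: £162,000; Romilly: £162,000; Dario: £54,000; Kira: £54,000; Bruno: £54,000

Jarrah takes one-quarter of £864,000 = £216,000. The remaining £648,000 passes to the descendants.
The descendants' portion (£648,000) is divided into 4 shares of £162,000: Kalinda, Joaquin, and Romilly each take £162,000; Leilani's £162,000 share passes to Leilani's issue.
Leilani's share (£162,000) is divided into 3 shares of £54,000: Dario, Kira, and Bruno each take £54,000.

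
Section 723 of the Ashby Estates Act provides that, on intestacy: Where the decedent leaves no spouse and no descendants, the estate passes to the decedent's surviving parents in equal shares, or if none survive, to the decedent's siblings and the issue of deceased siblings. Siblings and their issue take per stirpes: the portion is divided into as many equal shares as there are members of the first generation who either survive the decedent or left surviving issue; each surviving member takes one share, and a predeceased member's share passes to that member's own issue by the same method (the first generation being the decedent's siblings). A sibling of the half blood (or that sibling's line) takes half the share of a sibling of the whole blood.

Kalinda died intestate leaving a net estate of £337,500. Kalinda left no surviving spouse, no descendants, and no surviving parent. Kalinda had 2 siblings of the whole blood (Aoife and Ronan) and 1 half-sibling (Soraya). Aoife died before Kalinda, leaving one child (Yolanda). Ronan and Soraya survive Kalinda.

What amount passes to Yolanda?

Yolanda receives £135,000.

The entire £337,500 passes to the siblings and their issue.
Counting each half-blood sibling's line as half a unit, there are 5/2 units in £337,500, so one unit is £135,000. Whole-blood lines (Aoife and Ronan) take £135,000 each; half-blood lines (Soraya) take £67,500 each.
Aoife's share (£135,000) passes entirely to Yolanda.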